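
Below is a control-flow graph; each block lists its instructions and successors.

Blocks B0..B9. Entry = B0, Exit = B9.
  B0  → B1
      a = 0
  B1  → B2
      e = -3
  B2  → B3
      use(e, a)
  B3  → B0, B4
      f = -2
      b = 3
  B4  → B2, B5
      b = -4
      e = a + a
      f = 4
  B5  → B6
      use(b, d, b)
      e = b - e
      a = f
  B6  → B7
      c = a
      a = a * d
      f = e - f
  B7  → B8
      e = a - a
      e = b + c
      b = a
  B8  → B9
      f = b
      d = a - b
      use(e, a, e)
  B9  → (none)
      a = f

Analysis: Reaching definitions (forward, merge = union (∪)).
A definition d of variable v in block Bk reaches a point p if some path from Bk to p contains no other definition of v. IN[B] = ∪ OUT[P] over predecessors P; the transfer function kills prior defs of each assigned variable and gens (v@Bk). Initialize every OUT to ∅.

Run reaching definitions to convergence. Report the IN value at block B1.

Answer: {a@B0, b@B3, e@B1, e@B4, f@B3}

Trace:
Per-block solution:
  B0:   IN={a@B0, b@B3, e@B1, e@B4, f@B3}   OUT={a@B0, b@B3, e@B1, e@B4, f@B3}
  B1:   IN={a@B0, b@B3, e@B1, e@B4, f@B3}   OUT={a@B0, b@B3, e@B1, f@B3}
  B2:   IN={a@B0, b@B3, b@B4, e@B1, e@B4, f@B3, f@B4}   OUT={a@B0, b@B3, b@B4, e@B1, e@B4, f@B3, f@B4}
  B3:   IN={a@B0, b@B3, b@B4, e@B1, e@B4, f@B3, f@B4}   OUT={a@B0, b@B3, e@B1, e@B4, f@B3}
  B4:   IN={a@B0, b@B3, e@B1, e@B4, f@B3}   OUT={a@B0, b@B4, e@B4, f@B4}
  B5:   IN={a@B0, b@B4, e@B4, f@B4}   OUT={a@B5, b@B4, e@B5, f@B4}
  B6:   IN={a@B5, b@B4, e@B5, f@B4}   OUT={a@B6, b@B4, c@B6, e@B5, f@B6}
  B7:   IN={a@B6, b@B4, c@B6, e@B5, f@B6}   OUT={a@B6, b@B7, c@B6, e@B7, f@B6}
  B8:   IN={a@B6, b@B7, c@B6, e@B7, f@B6}   OUT={a@B6, b@B7, c@B6, d@B8, e@B7, f@B8}
  B9:   IN={a@B6, b@B7, c@B6, d@B8, e@B7, f@B8}   OUT={a@B9, b@B7, c@B6, d@B8, e@B7, f@B8}

Merge at B1: IN[B1] = OUT[B0] = {a@B0, b@B3, e@B1, e@B4, f@B3}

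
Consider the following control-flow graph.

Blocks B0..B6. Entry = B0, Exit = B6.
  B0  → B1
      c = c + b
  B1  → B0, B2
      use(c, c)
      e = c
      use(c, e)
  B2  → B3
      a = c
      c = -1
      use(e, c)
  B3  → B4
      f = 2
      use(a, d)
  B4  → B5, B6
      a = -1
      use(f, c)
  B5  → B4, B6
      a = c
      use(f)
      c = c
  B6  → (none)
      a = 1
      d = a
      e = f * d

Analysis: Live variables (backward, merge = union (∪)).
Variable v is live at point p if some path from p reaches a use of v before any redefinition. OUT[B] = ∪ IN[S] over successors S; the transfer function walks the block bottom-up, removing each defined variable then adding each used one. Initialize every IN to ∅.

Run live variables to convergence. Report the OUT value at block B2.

Fixpoint table:
  B0: | IN={b, c, d} | OUT={b, c, d}
  B1: | IN={b, c, d} | OUT={b, c, d, e}
  B2: | IN={c, d, e} | OUT={a, c, d}
  B3: | IN={a, c, d} | OUT={c, f}
  B4: | IN={c, f} | OUT={c, f}
  B5: | IN={c, f} | OUT={c, f}
  B6: | IN={f} | OUT={}

Merge at B2: OUT[B2] = IN[B3] = {a, c, d}

Answer: {a, c, d}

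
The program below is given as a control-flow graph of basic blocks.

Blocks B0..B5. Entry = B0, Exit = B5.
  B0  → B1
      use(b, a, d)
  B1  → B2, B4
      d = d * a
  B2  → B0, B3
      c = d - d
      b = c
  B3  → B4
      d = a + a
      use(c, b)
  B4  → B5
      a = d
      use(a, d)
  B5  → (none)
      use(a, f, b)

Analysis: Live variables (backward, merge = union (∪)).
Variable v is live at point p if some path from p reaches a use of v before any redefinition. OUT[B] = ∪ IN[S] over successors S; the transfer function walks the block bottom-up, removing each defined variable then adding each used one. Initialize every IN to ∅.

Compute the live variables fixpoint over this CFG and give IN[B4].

Per-block solution:
  B0:  IN={a, b, d, f}  OUT={a, b, d, f}
  B1:  IN={a, b, d, f}  OUT={a, b, d, f}
  B2:  IN={a, d, f}  OUT={a, b, c, d, f}
  B3:  IN={a, b, c, f}  OUT={b, d, f}
  B4:  IN={b, d, f}  OUT={a, b, f}
  B5:  IN={a, b, f}  OUT={}

Merge at B4: OUT[B4] = IN[B5] = {a, b, f}
Applying B4's transfer function to that OUT value gives IN[B4] (row B4 above).

Answer: {b, d, f}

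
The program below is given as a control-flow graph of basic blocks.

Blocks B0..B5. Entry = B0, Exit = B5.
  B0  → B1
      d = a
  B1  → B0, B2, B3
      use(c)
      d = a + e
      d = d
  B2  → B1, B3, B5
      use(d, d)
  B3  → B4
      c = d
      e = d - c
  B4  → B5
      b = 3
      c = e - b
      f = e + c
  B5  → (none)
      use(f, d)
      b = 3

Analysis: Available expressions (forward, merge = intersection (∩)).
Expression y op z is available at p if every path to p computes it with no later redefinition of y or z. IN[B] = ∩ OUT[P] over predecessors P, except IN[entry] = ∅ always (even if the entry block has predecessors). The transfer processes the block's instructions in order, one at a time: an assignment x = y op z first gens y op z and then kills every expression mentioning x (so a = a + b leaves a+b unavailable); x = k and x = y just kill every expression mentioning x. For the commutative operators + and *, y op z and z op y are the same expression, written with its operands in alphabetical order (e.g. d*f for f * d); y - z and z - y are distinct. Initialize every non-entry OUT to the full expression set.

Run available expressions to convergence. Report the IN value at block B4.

Converged values:
  B0: | IN={} | OUT={}
  B1: | IN={} | OUT={a+e}
  B2: | IN={a+e} | OUT={a+e}
  B3: | IN={a+e} | OUT={d-c}
  B4: | IN={d-c} | OUT={c+e, e-b}
  B5: | IN={} | OUT={}

Merge at B4: IN[B4] = OUT[B3] = {d-c}

Answer: {d-c}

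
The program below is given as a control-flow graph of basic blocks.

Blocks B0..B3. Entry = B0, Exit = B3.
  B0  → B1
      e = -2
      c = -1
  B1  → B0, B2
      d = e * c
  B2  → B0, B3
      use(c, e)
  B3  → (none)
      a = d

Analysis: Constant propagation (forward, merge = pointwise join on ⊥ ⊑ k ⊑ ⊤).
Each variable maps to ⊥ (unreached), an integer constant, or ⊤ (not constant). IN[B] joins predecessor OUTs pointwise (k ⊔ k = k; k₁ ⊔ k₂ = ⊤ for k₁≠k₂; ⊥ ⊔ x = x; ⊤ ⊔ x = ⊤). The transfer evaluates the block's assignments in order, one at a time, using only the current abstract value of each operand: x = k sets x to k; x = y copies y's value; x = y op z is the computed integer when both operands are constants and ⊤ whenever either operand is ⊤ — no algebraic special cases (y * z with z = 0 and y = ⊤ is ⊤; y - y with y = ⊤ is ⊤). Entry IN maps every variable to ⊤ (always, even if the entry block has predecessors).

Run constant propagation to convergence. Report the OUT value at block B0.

Answer: {a: ⊤, b: ⊤, c: -1, d: ⊤, e: -2, f: ⊤}

Trace:
Per-block solution:
  B0:   IN=(all ⊤)   OUT={c:-1, e:-2; rest ⊤}
  B1:   IN={c:-1, e:-2; rest ⊤}   OUT={c:-1, d:2, e:-2; rest ⊤}
  B2:   IN={c:-1, d:2, e:-2; rest ⊤}   OUT={c:-1, d:2, e:-2; rest ⊤}
  B3:   IN={c:-1, d:2, e:-2; rest ⊤}   OUT={a:2, c:-1, d:2, e:-2; rest ⊤}

Merge at B0 (entry node, so the boundary value (all ⊤) is joined with the incoming edge(s)): IN[B0] = (all ⊤) ⊔ OUT[B1] ⊔ OUT[B2] = {a: ⊤, b: ⊤, c: ⊤, d: ⊤, e: ⊤, f: ⊤}
Applying B0's transfer function to that IN value gives OUT[B0] (row B0 above).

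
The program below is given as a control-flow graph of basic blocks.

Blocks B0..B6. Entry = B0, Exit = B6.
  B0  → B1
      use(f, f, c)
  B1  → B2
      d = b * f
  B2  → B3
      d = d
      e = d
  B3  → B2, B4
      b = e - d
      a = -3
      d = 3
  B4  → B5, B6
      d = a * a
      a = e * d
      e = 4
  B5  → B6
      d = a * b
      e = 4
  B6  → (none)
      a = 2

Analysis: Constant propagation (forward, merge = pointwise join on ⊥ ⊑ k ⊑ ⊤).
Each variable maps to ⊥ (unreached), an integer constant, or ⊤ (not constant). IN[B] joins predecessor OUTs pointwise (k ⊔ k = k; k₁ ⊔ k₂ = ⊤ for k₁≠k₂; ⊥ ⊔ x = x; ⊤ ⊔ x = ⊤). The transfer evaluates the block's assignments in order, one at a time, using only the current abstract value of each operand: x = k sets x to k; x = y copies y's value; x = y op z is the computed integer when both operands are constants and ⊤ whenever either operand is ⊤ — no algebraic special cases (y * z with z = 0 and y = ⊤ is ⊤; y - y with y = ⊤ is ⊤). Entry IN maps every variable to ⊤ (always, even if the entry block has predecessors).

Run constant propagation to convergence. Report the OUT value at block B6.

Per-block solution:
  B0:  IN=(all ⊤)  OUT=(all ⊤)
  B1:  IN=(all ⊤)  OUT=(all ⊤)
  B2:  IN=(all ⊤)  OUT=(all ⊤)
  B3:  IN=(all ⊤)  OUT={a:-3, d:3; rest ⊤}
  B4:  IN={a:-3, d:3; rest ⊤}  OUT={d:9, e:4; rest ⊤}
  B5:  IN={d:9, e:4; rest ⊤}  OUT={e:4; rest ⊤}
  B6:  IN={e:4; rest ⊤}  OUT={a:2, e:4; rest ⊤}

Merge at B6: IN[B6] = OUT[B4] ⊔ OUT[B5] = {a: ⊤, b: ⊤, c: ⊤, d: ⊤, e: 4, f: ⊤}
Applying B6's transfer function to that IN value gives OUT[B6] (row B6 above).

Answer: {a: 2, b: ⊤, c: ⊤, d: ⊤, e: 4, f: ⊤}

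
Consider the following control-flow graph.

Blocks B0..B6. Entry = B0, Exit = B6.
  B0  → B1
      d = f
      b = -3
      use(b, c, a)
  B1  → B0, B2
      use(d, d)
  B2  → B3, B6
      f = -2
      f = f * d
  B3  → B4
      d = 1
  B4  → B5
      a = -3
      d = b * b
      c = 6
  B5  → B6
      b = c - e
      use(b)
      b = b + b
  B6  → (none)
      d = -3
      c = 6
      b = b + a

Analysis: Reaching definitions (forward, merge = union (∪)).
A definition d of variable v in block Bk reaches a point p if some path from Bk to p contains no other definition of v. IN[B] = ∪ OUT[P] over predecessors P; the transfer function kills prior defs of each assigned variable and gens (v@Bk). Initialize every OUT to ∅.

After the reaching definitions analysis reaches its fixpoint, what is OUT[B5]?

Fixpoint table:
  B0:  IN={b@B0, d@B0}  OUT={b@B0, d@B0}
  B1:  IN={b@B0, d@B0}  OUT={b@B0, d@B0}
  B2:  IN={b@B0, d@B0}  OUT={b@B0, d@B0, f@B2}
  B3:  IN={b@B0, d@B0, f@B2}  OUT={b@B0, d@B3, f@B2}
  B4:  IN={b@B0, d@B3, f@B2}  OUT={a@B4, b@B0, c@B4, d@B4, f@B2}
  B5:  IN={a@B4, b@B0, c@B4, d@B4, f@B2}  OUT={a@B4, b@B5, c@B4, d@B4, f@B2}
  B6:  IN={a@B4, b@B0, b@B5, c@B4, d@B0, d@B4, f@B2}  OUT={a@B4, b@B6, c@B6, d@B6, f@B2}

Merge at B5: IN[B5] = OUT[B4] = {a@B4, b@B0, c@B4, d@B4, f@B2}
Applying B5's transfer function to that IN value gives OUT[B5] (row B5 above).

Answer: {a@B4, b@B5, c@B4, d@B4, f@B2}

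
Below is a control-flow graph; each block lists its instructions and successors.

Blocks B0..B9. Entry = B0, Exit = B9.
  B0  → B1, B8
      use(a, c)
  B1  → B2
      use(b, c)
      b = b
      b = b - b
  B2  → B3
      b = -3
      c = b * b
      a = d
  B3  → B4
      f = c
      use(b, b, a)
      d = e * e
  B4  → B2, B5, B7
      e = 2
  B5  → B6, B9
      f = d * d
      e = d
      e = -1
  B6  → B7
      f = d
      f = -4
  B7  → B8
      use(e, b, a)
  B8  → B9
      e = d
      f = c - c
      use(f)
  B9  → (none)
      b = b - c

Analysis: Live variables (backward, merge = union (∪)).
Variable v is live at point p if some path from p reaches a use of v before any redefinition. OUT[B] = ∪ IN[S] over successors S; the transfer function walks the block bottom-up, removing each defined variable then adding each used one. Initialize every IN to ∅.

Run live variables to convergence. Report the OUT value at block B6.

Per-block solution:
  B0: | IN={a, b, c, d, e} | OUT={b, c, d, e}
  B1: | IN={b, c, d, e} | OUT={d, e}
  B2: | IN={d, e} | OUT={a, b, c, e}
  B3: | IN={a, b, c, e} | OUT={a, b, c, d}
  B4: | IN={a, b, c, d} | OUT={a, b, c, d, e}
  B5: | IN={a, b, c, d} | OUT={a, b, c, d, e}
  B6: | IN={a, b, c, d, e} | OUT={a, b, c, d, e}
  B7: | IN={a, b, c, d, e} | OUT={b, c, d}
  B8: | IN={b, c, d} | OUT={b, c}
  B9: | IN={b, c} | OUT={}

Merge at B6: OUT[B6] = IN[B7] = {a, b, c, d, e}

Answer: {a, b, c, d, e}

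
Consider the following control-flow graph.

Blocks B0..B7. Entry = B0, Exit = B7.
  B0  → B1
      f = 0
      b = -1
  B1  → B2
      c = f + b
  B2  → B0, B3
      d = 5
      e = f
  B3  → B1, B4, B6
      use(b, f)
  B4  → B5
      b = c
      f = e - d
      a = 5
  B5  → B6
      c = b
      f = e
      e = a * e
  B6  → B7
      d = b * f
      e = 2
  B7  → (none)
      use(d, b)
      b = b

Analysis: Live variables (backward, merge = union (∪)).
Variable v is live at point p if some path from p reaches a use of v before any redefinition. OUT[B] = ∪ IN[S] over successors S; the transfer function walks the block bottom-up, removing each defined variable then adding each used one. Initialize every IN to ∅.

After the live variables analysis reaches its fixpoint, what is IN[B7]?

Answer: {b, d}

Trace:
Converged values:
  B0: | IN={} | OUT={b, f}
  B1: | IN={b, f} | OUT={b, c, f}
  B2: | IN={b, c, f} | OUT={b, c, d, e, f}
  B3: | IN={b, c, d, e, f} | OUT={b, c, d, e, f}
  B4: | IN={c, d, e} | OUT={a, b, e}
  B5: | IN={a, b, e} | OUT={b, f}
  B6: | IN={b, f} | OUT={b, d}
  B7: | IN={b, d} | OUT={}

B7 is the boundary node: OUT[B7] = {}
Applying B7's transfer function to that OUT value gives IN[B7] (row B7 above).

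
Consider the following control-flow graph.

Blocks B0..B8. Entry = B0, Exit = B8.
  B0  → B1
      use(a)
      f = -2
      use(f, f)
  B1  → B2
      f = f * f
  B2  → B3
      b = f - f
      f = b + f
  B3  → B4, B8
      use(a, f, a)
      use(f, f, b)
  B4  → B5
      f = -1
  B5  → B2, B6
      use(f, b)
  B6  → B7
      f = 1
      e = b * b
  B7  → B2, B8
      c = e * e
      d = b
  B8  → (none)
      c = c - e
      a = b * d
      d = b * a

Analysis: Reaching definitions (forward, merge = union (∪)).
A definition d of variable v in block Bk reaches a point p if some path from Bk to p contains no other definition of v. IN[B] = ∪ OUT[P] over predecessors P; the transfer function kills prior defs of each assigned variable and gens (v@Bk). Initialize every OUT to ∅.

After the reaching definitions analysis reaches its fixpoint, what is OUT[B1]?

Answer: {f@B1}

Working:
Converged values:
  B0: | IN={} | OUT={f@B0}
  B1: | IN={f@B0} | OUT={f@B1}
  B2: | IN={b@B2, c@B7, d@B7, e@B6, f@B1, f@B4, f@B6} | OUT={b@B2, c@B7, d@B7, e@B6, f@B2}
  B3: | IN={b@B2, c@B7, d@B7, e@B6, f@B2} | OUT={b@B2, c@B7, d@B7, e@B6, f@B2}
  B4: | IN={b@B2, c@B7, d@B7, e@B6, f@B2} | OUT={b@B2, c@B7, d@B7, e@B6, f@B4}
  B5: | IN={b@B2, c@B7, d@B7, e@B6, f@B4} | OUT={b@B2, c@B7, d@B7, e@B6, f@B4}
  B6: | IN={b@B2, c@B7, d@B7, e@B6, f@B4} | OUT={b@B2, c@B7, d@B7, e@B6, f@B6}
  B7: | IN={b@B2, c@B7, d@B7, e@B6, f@B6} | OUT={b@B2, c@B7, d@B7, e@B6, f@B6}
  B8: | IN={b@B2, c@B7, d@B7, e@B6, f@B2, f@B6} | OUT={a@B8, b@B2, c@B8, d@B8, e@B6, f@B2, f@B6}

Merge at B1: IN[B1] = OUT[B0] = {f@B0}
Applying B1's transfer function to that IN value gives OUT[B1] (row B1 above).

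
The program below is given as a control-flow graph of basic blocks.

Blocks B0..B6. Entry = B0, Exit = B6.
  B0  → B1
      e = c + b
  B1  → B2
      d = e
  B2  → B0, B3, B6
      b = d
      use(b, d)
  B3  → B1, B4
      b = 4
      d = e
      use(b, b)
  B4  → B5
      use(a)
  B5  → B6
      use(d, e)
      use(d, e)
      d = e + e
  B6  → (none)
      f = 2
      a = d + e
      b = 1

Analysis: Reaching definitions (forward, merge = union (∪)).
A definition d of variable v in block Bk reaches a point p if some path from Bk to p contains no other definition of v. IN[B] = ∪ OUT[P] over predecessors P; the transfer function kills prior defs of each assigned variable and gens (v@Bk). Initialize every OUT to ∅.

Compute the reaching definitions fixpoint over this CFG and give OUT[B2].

Fixpoint table:
  B0:   IN={b@B2, d@B1, e@B0}   OUT={b@B2, d@B1, e@B0}
  B1:   IN={b@B2, b@B3, d@B1, d@B3, e@B0}   OUT={b@B2, b@B3, d@B1, e@B0}
  B2:   IN={b@B2, b@B3, d@B1, e@B0}   OUT={b@B2, d@B1, e@B0}
  B3:   IN={b@B2, d@B1, e@B0}   OUT={b@B3, d@B3, e@B0}
  B4:   IN={b@B3, d@B3, e@B0}   OUT={b@B3, d@B3, e@B0}
  B5:   IN={b@B3, d@B3, e@B0}   OUT={b@B3, d@B5, e@B0}
  B6:   IN={b@B2, b@B3, d@B1, d@B5, e@B0}   OUT={a@B6, b@B6, d@B1, d@B5, e@B0, f@B6}

Merge at B2: IN[B2] = OUT[B1] = {b@B2, b@B3, d@B1, e@B0}
Applying B2's transfer function to that IN value gives OUT[B2] (row B2 above).

Answer: {b@B2, d@B1, e@B0}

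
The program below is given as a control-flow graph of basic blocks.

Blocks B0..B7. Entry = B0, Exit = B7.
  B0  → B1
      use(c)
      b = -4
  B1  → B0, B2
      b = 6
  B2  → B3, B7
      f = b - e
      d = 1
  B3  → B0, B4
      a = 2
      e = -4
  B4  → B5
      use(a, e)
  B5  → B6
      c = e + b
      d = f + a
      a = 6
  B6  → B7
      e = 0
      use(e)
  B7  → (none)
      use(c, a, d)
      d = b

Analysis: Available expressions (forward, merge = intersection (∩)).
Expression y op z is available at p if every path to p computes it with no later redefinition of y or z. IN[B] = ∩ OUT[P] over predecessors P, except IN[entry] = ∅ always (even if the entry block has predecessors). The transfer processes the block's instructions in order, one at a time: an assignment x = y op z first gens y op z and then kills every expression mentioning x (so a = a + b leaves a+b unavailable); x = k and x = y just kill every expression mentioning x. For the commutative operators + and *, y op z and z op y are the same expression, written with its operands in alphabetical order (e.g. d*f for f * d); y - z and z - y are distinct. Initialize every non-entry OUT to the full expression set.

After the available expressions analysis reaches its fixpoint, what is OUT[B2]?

Per-block solution:
  B0:  IN={}  OUT={}
  B1:  IN={}  OUT={}
  B2:  IN={}  OUT={b-e}
  B3:  IN={b-e}  OUT={}
  B4:  IN={}  OUT={}
  B5:  IN={}  OUT={b+e}
  B6:  IN={b+e}  OUT={}
  B7:  IN={}  OUT={}

Merge at B2: IN[B2] = OUT[B1] = {}
Applying B2's transfer function to that IN value gives OUT[B2] (row B2 above).

Answer: {b-e}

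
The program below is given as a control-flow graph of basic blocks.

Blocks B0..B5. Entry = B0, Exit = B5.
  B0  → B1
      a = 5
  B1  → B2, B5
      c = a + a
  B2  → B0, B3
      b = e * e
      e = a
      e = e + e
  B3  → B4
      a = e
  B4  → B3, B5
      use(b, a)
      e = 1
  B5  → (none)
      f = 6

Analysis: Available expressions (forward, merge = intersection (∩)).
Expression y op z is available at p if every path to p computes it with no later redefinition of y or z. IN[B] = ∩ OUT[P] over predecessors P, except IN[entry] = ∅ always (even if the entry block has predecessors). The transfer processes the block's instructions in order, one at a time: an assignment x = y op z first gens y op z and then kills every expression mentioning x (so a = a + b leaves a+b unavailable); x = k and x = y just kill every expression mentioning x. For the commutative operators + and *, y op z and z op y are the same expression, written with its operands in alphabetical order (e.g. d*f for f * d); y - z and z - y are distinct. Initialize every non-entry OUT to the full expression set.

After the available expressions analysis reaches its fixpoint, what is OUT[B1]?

Per-block solution:
  B0:   IN={}   OUT={}
  B1:   IN={}   OUT={a+a}
  B2:   IN={a+a}   OUT={a+a}
  B3:   IN={}   OUT={}
  B4:   IN={}   OUT={}
  B5:   IN={}   OUT={}

Merge at B1: IN[B1] = OUT[B0] = {}
Applying B1's transfer function to that IN value gives OUT[B1] (row B1 above).

Answer: {a+a}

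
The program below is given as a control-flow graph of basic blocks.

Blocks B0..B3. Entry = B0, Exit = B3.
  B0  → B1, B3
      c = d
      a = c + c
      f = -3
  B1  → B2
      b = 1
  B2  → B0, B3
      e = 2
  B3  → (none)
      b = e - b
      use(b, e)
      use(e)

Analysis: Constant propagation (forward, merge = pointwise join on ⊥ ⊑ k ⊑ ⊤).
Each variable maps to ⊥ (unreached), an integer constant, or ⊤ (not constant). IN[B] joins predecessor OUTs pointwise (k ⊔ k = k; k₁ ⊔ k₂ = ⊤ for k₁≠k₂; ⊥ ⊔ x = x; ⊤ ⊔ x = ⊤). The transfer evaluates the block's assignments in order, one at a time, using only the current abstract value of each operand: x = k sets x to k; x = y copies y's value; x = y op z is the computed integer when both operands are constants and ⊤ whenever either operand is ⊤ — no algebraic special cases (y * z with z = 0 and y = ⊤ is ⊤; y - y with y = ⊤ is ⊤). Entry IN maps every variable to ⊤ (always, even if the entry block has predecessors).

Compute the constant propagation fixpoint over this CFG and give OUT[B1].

Fixpoint table:
  B0:  IN=(all ⊤)  OUT={f:-3; rest ⊤}
  B1:  IN={f:-3; rest ⊤}  OUT={b:1, f:-3; rest ⊤}
  B2:  IN={b:1, f:-3; rest ⊤}  OUT={b:1, e:2, f:-3; rest ⊤}
  B3:  IN={f:-3; rest ⊤}  OUT={f:-3; rest ⊤}

Merge at B1: IN[B1] = OUT[B0] = {a: ⊤, b: ⊤, c: ⊤, d: ⊤, e: ⊤, f: -3}
Applying B1's transfer function to that IN value gives OUT[B1] (row B1 above).

Answer: {a: ⊤, b: 1, c: ⊤, d: ⊤, e: ⊤, f: -3}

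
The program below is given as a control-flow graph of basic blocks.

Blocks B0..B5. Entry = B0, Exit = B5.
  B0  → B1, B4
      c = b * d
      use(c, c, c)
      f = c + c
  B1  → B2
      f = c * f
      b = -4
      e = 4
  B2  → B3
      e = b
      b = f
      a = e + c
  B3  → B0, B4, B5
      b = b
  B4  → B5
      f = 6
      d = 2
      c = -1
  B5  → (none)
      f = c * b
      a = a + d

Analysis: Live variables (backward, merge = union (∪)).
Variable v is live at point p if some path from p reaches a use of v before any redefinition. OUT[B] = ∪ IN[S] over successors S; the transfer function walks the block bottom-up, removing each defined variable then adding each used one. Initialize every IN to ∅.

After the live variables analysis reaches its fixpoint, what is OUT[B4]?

Answer: {a, b, c, d}

Derivation:
Converged values:
  B0: | IN={a, b, d} | OUT={a, b, c, d, f}
  B1: | IN={c, d, f} | OUT={b, c, d, f}
  B2: | IN={b, c, d, f} | OUT={a, b, c, d}
  B3: | IN={a, b, c, d} | OUT={a, b, c, d}
  B4: | IN={a, b} | OUT={a, b, c, d}
  B5: | IN={a, b, c, d} | OUT={}

Merge at B4: OUT[B4] = IN[B5] = {a, b, c, d}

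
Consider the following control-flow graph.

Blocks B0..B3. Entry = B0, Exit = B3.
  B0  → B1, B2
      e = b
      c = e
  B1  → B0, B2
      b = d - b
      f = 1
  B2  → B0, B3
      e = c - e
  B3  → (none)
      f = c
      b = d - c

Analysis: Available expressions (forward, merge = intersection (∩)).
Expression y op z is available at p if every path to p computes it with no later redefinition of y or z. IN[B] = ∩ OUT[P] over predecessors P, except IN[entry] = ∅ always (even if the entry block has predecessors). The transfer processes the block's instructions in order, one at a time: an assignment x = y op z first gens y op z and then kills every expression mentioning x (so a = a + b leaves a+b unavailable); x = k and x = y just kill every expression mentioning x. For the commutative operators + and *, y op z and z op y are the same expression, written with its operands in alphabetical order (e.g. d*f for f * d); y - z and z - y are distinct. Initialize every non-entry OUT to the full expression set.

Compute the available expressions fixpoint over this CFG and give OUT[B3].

Answer: {d-c}

Derivation:
Converged values:
  B0:  IN={}  OUT={}
  B1:  IN={}  OUT={}
  B2:  IN={}  OUT={}
  B3:  IN={}  OUT={d-c}

Merge at B3: IN[B3] = OUT[B2] = {}
Applying B3's transfer function to that IN value gives OUT[B3] (row B3 above).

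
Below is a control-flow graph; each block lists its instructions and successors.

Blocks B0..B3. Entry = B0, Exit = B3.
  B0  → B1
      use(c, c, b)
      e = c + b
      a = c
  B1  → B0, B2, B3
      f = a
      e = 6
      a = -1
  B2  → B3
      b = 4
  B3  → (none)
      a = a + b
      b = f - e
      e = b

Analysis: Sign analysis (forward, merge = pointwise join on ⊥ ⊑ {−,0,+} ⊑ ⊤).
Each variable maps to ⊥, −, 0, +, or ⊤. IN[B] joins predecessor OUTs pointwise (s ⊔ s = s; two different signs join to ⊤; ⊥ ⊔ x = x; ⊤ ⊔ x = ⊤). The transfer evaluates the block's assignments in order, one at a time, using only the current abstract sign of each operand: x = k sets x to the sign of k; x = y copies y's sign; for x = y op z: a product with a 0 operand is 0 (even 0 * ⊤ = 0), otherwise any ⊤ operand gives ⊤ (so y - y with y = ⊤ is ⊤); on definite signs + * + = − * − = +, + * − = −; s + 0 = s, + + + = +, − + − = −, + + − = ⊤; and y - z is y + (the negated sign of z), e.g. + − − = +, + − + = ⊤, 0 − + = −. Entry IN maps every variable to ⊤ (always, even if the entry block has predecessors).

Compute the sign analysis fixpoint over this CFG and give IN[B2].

Answer: {a: -, b: ⊤, c: ⊤, d: ⊤, e: +, f: ⊤}

Derivation:
Fixpoint table:
  B0:  IN=(all ⊤)  OUT=(all ⊤)
  B1:  IN=(all ⊤)  OUT={a:-, e:+; rest ⊤}
  B2:  IN={a:-, e:+; rest ⊤}  OUT={a:-, b:+, e:+; rest ⊤}
  B3:  IN={a:-, e:+; rest ⊤}  OUT=(all ⊤)

Merge at B2: IN[B2] = OUT[B1] = {a: -, b: ⊤, c: ⊤, d: ⊤, e: +, f: ⊤}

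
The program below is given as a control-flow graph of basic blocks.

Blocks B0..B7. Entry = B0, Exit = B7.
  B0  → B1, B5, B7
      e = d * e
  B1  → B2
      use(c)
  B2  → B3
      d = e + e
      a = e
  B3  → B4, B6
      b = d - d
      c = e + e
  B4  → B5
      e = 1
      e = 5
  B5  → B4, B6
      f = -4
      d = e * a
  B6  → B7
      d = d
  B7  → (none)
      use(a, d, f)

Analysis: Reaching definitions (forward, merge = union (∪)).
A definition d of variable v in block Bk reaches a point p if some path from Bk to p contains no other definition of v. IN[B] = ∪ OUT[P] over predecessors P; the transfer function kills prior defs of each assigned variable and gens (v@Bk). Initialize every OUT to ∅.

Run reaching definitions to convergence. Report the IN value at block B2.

Fixpoint table:
  B0:   IN={}   OUT={e@B0}
  B1:   IN={e@B0}   OUT={e@B0}
  B2:   IN={e@B0}   OUT={a@B2, d@B2, e@B0}
  B3:   IN={a@B2, d@B2, e@B0}   OUT={a@B2, b@B3, c@B3, d@B2, e@B0}
  B4:   IN={a@B2, b@B3, c@B3, d@B2, d@B5, e@B0, e@B4, f@B5}   OUT={a@B2, b@B3, c@B3, d@B2, d@B5, e@B4, f@B5}
  B5:   IN={a@B2, b@B3, c@B3, d@B2, d@B5, e@B0, e@B4, f@B5}   OUT={a@B2, b@B3, c@B3, d@B5, e@B0, e@B4, f@B5}
  B6:   IN={a@B2, b@B3, c@B3, d@B2, d@B5, e@B0, e@B4, f@B5}   OUT={a@B2, b@B3, c@B3, d@B6, e@B0, e@B4, f@B5}
  B7:   IN={a@B2, b@B3, c@B3, d@B6, e@B0, e@B4, f@B5}   OUT={a@B2, b@B3, c@B3, d@B6, e@B0, e@B4, f@B5}

Merge at B2: IN[B2] = OUT[B1] = {e@B0}

Answer: {e@B0}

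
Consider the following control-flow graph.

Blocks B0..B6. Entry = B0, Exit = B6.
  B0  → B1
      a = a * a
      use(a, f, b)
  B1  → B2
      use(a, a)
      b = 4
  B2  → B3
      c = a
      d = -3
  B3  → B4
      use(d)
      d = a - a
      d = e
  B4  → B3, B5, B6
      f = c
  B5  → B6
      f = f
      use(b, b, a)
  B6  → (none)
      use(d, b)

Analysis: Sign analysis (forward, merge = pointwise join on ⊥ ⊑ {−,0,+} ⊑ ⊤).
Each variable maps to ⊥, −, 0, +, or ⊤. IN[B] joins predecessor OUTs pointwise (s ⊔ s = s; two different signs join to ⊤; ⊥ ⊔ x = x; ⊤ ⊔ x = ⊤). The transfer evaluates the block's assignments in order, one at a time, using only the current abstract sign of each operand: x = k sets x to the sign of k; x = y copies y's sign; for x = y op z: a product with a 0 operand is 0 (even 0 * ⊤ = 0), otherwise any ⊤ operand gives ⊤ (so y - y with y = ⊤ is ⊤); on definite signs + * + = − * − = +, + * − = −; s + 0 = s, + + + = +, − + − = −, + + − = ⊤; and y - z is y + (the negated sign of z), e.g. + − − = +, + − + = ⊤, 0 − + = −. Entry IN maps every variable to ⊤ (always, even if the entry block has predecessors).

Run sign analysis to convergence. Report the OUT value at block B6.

Per-block solution:
  B0:   IN=(all ⊤)   OUT=(all ⊤)
  B1:   IN=(all ⊤)   OUT={b:+; rest ⊤}
  B2:   IN={b:+; rest ⊤}   OUT={b:+, d:-; rest ⊤}
  B3:   IN={b:+; rest ⊤}   OUT={b:+; rest ⊤}
  B4:   IN={b:+; rest ⊤}   OUT={b:+; rest ⊤}
  B5:   IN={b:+; rest ⊤}   OUT={b:+; rest ⊤}
  B6:   IN={b:+; rest ⊤}   OUT={b:+; rest ⊤}

Merge at B6: IN[B6] = OUT[B4] ⊔ OUT[B5] = {a: ⊤, b: +, c: ⊤, d: ⊤, e: ⊤, f: ⊤}
Applying B6's transfer function to that IN value gives OUT[B6] (row B6 above).

Answer: {a: ⊤, b: +, c: ⊤, d: ⊤, e: ⊤, f: ⊤}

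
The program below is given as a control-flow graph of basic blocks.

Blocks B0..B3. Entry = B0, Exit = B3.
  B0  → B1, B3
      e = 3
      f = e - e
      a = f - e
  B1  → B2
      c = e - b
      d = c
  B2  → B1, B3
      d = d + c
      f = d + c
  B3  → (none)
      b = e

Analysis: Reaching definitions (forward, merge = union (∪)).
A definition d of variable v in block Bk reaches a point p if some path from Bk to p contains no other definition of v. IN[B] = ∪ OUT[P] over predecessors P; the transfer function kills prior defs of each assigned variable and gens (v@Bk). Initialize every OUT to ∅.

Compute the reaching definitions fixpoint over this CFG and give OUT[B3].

Converged values:
  B0:   IN={}   OUT={a@B0, e@B0, f@B0}
  B1:   IN={a@B0, c@B1, d@B2, e@B0, f@B0, f@B2}   OUT={a@B0, c@B1, d@B1, e@B0, f@B0, f@B2}
  B2:   IN={a@B0, c@B1, d@B1, e@B0, f@B0, f@B2}   OUT={a@B0, c@B1, d@B2, e@B0, f@B2}
  B3:   IN={a@B0, c@B1, d@B2, e@B0, f@B0, f@B2}   OUT={a@B0, b@B3, c@B1, d@B2, e@B0, f@B0, f@B2}

Merge at B3: IN[B3] = OUT[B0] ⊔ OUT[B2] = {a@B0, c@B1, d@B2, e@B0, f@B0, f@B2}
Applying B3's transfer function to that IN value gives OUT[B3] (row B3 above).

Answer: {a@B0, b@B3, c@B1, d@B2, e@B0, f@B0, f@B2}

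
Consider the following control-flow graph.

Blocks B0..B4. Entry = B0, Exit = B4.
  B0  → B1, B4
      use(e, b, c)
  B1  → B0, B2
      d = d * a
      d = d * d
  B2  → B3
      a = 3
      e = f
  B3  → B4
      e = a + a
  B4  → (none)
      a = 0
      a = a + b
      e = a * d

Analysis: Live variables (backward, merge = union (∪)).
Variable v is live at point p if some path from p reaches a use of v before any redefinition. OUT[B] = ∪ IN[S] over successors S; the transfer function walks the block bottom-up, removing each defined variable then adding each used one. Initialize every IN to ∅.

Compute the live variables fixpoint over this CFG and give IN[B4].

Answer: {b, d}

Derivation:
Fixpoint table:
  B0:  IN={a, b, c, d, e, f}  OUT={a, b, c, d, e, f}
  B1:  IN={a, b, c, d, e, f}  OUT={a, b, c, d, e, f}
  B2:  IN={b, d, f}  OUT={a, b, d}
  B3:  IN={a, b, d}  OUT={b, d}
  B4:  IN={b, d}  OUT={}

B4 is the boundary node: OUT[B4] = {}
Applying B4's transfer function to that OUT value gives IN[B4] (row B4 above).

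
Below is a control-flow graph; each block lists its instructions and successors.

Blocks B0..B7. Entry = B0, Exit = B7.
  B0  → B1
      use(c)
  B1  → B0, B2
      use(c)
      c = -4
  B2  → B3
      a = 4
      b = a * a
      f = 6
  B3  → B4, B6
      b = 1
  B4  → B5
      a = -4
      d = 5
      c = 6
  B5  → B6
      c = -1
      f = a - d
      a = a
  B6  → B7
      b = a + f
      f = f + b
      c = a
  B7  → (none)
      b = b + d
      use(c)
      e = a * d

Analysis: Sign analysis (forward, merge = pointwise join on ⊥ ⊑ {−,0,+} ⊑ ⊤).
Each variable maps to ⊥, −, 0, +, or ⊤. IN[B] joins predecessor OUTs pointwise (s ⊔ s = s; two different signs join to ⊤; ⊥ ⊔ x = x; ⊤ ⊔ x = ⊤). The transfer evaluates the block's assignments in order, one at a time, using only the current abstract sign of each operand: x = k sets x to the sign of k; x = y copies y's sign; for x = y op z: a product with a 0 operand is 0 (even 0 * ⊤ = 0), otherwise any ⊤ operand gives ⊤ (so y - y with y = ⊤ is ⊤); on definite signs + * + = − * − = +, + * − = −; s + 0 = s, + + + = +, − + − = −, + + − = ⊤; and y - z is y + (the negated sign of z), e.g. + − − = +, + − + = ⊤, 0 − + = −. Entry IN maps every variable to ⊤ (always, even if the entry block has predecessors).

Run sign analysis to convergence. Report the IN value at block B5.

Fixpoint table:
  B0: | IN=(all ⊤) | OUT=(all ⊤)
  B1: | IN=(all ⊤) | OUT={c:-; rest ⊤}
  B2: | IN={c:-; rest ⊤} | OUT={a:+, b:+, c:-, f:+; rest ⊤}
  B3: | IN={a:+, b:+, c:-, f:+; rest ⊤} | OUT={a:+, b:+, c:-, f:+; rest ⊤}
  B4: | IN={a:+, b:+, c:-, f:+; rest ⊤} | OUT={a:-, b:+, c:+, d:+, f:+; rest ⊤}
  B5: | IN={a:-, b:+, c:+, d:+, f:+; rest ⊤} | OUT={a:-, b:+, c:-, d:+, f:-; rest ⊤}
  B6: | IN={b:+, c:-; rest ⊤} | OUT=(all ⊤)
  B7: | IN=(all ⊤) | OUT=(all ⊤)

Merge at B5: IN[B5] = OUT[B4] = {a: -, b: +, c: +, d: +, e: ⊤, f: +}

Answer: {a: -, b: +, c: +, d: +, e: ⊤, f: +}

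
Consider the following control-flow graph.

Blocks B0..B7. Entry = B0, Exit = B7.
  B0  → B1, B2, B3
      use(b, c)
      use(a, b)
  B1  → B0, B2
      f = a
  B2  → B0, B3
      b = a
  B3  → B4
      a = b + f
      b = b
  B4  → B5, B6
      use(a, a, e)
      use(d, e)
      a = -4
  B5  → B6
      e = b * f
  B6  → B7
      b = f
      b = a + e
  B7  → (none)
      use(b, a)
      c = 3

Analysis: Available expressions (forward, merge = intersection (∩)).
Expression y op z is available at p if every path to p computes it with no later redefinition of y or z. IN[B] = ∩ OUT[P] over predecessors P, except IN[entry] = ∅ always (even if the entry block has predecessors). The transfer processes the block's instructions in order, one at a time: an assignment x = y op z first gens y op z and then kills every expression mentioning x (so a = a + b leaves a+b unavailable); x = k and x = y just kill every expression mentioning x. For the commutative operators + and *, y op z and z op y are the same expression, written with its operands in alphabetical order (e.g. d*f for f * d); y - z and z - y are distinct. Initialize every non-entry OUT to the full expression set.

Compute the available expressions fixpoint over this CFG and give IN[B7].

Converged values:
  B0: | IN={} | OUT={}
  B1: | IN={} | OUT={}
  B2: | IN={} | OUT={}
  B3: | IN={} | OUT={}
  B4: | IN={} | OUT={}
  B5: | IN={} | OUT={b*f}
  B6: | IN={} | OUT={a+e}
  B7: | IN={a+e} | OUT={a+e}

Merge at B7: IN[B7] = OUT[B6] = {a+e}

Answer: {a+e}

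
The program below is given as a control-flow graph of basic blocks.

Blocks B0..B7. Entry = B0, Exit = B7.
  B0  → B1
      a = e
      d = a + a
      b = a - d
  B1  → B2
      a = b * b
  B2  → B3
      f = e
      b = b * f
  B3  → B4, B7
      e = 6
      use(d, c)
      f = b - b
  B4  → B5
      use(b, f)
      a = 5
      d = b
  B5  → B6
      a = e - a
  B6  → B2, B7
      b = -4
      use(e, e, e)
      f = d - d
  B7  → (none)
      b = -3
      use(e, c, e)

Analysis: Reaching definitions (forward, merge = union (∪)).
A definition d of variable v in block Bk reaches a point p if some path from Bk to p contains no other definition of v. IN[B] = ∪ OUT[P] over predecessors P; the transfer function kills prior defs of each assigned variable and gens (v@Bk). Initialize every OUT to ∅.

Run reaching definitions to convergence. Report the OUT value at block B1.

Answer: {a@B1, b@B0, d@B0}

Working:
Converged values:
  B0: | IN={} | OUT={a@B0, b@B0, d@B0}
  B1: | IN={a@B0, b@B0, d@B0} | OUT={a@B1, b@B0, d@B0}
  B2: | IN={a@B1, a@B5, b@B0, b@B6, d@B0, d@B4, e@B3, f@B6} | OUT={a@B1, a@B5, b@B2, d@B0, d@B4, e@B3, f@B2}
  B3: | IN={a@B1, a@B5, b@B2, d@B0, d@B4, e@B3, f@B2} | OUT={a@B1, a@B5, b@B2, d@B0, d@B4, e@B3, f@B3}
  B4: | IN={a@B1, a@B5, b@B2, d@B0, d@B4, e@B3, f@B3} | OUT={a@B4, b@B2, d@B4, e@B3, f@B3}
  B5: | IN={a@B4, b@B2, d@B4, e@B3, f@B3} | OUT={a@B5, b@B2, d@B4, e@B3, f@B3}
  B6: | IN={a@B5, b@B2, d@B4, e@B3, f@B3} | OUT={a@B5, b@B6, d@B4, e@B3, f@B6}
  B7: | IN={a@B1, a@B5, b@B2, b@B6, d@B0, d@B4, e@B3, f@B3, f@B6} | OUT={a@B1, a@B5, b@B7, d@B0, d@B4, e@B3, f@B3, f@B6}

Merge at B1: IN[B1] = OUT[B0] = {a@B0, b@B0, d@B0}
Applying B1's transfer function to that IN value gives OUT[B1] (row B1 above).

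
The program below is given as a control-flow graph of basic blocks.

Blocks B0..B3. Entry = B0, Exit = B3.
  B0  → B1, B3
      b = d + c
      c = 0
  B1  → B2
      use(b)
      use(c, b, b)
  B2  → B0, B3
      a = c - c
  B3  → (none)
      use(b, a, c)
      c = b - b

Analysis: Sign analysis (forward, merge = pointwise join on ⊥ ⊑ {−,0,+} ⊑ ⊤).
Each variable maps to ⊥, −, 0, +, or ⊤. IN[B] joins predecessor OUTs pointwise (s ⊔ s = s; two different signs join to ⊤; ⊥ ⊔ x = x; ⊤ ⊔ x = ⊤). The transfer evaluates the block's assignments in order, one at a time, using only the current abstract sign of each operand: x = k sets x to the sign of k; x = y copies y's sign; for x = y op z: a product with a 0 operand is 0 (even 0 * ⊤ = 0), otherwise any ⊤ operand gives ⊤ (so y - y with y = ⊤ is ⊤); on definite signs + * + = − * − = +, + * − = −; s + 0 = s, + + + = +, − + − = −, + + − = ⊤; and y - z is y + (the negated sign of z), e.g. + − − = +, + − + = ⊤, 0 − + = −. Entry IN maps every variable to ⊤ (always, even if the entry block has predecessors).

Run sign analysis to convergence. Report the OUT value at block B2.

Converged values:
  B0:   IN=(all ⊤)   OUT={c:0; rest ⊤}
  B1:   IN={c:0; rest ⊤}   OUT={c:0; rest ⊤}
  B2:   IN={c:0; rest ⊤}   OUT={a:0, c:0; rest ⊤}
  B3:   IN={c:0; rest ⊤}   OUT=(all ⊤)

Merge at B2: IN[B2] = OUT[B1] = {a: ⊤, b: ⊤, c: 0, d: ⊤, e: ⊤, f: ⊤}
Applying B2's transfer function to that IN value gives OUT[B2] (row B2 above).

Answer: {a: 0, b: ⊤, c: 0, d: ⊤, e: ⊤, f: ⊤}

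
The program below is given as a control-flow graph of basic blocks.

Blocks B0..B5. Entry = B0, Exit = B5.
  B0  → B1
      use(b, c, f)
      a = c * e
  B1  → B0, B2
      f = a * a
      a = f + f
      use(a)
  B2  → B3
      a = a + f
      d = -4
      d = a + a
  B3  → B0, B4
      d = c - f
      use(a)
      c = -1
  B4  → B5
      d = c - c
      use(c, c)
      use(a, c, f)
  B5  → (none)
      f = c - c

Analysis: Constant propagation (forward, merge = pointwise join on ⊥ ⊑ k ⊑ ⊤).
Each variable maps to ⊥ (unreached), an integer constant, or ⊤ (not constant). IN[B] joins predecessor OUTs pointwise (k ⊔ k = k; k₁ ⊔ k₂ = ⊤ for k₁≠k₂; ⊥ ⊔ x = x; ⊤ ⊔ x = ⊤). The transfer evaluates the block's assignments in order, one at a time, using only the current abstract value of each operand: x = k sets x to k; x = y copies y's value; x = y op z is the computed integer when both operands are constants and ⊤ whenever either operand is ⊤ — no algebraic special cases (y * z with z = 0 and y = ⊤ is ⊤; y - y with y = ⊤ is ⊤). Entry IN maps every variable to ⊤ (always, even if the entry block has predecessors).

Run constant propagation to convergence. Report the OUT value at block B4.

Converged values:
  B0:   IN=(all ⊤)   OUT=(all ⊤)
  B1:   IN=(all ⊤)   OUT=(all ⊤)
  B2:   IN=(all ⊤)   OUT=(all ⊤)
  B3:   IN=(all ⊤)   OUT={c:-1; rest ⊤}
  B4:   IN={c:-1; rest ⊤}   OUT={c:-1, d:0; rest ⊤}
  B5:   IN={c:-1, d:0; rest ⊤}   OUT={c:-1, d:0, f:0; rest ⊤}

Merge at B4: IN[B4] = OUT[B3] = {a: ⊤, b: ⊤, c: -1, d: ⊤, e: ⊤, f: ⊤}
Applying B4's transfer function to that IN value gives OUT[B4] (row B4 above).

Answer: {a: ⊤, b: ⊤, c: -1, d: 0, e: ⊤, f: ⊤}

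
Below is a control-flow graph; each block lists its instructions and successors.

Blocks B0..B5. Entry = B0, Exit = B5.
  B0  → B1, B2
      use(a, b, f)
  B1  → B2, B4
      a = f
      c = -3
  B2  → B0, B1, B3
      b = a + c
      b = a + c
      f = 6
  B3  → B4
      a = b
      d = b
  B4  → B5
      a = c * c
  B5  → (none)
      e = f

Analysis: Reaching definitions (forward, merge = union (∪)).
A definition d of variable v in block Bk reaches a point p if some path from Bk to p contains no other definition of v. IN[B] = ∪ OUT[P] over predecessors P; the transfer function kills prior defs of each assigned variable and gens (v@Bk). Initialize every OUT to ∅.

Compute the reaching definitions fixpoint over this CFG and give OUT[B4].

Answer: {a@B4, b@B2, c@B1, d@B3, f@B2}

Derivation:
Per-block solution:
  B0:  IN={a@B1, b@B2, c@B1, f@B2}  OUT={a@B1, b@B2, c@B1, f@B2}
  B1:  IN={a@B1, b@B2, c@B1, f@B2}  OUT={a@B1, b@B2, c@B1, f@B2}
  B2:  IN={a@B1, b@B2, c@B1, f@B2}  OUT={a@B1, b@B2, c@B1, f@B2}
  B3:  IN={a@B1, b@B2, c@B1, f@B2}  OUT={a@B3, b@B2, c@B1, d@B3, f@B2}
  B4:  IN={a@B1, a@B3, b@B2, c@B1, d@B3, f@B2}  OUT={a@B4, b@B2, c@B1, d@B3, f@B2}
  B5:  IN={a@B4, b@B2, c@B1, d@B3, f@B2}  OUT={a@B4, b@B2, c@B1, d@B3, e@B5, f@B2}

Merge at B4: IN[B4] = OUT[B1] ⊔ OUT[B3] = {a@B1, a@B3, b@B2, c@B1, d@B3, f@B2}
Applying B4's transfer function to that IN value gives OUT[B4] (row B4 above).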